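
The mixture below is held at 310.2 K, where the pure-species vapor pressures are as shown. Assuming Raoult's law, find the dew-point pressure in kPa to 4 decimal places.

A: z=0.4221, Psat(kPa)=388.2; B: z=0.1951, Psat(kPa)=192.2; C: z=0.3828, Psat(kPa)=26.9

Pdew = 61.2261 kPa

At the dew point ψ → 1, so Σzᵢ/Kᵢ = 1 with Kᵢ = Pᵢˢᵃᵗ/P ⇒ 1/P = Σzᵢ/Pᵢˢᵃᵗ.
1/P = 0.4221/388.2 + 0.1951/192.2 + 0.3828/26.9 = 0.0163329 ⇒ P = 61.2261 kPa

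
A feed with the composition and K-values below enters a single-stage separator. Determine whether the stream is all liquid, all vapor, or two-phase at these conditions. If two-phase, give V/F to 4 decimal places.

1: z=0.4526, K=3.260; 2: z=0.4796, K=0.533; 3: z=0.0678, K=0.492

two-phase, V/F = 0.7161

ΣzᵢKᵢ = 1.7645; Σzᵢ/Kᵢ = 1.1765.
Both exceed 1, so a two-phase solution exists.
Material balance + equilibrium reduce to Σ zᵢ(Kᵢ−1)/(1+ψ(Kᵢ−1)) = 0.
Newton iteration, ψ⁰ = 0.5:
  ψ = 0.5000: g = 0.14185, g' = -0.7190 → ψ = 0.6973
  ψ = 0.6973: g = 0.01164, g' = -0.6204 → ψ = 0.7161
Converged at ψ = 0.7161.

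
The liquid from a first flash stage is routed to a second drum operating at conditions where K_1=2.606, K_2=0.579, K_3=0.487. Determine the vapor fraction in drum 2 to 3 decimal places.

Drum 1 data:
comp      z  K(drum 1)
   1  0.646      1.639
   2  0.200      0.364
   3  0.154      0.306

V/F (drum 2) = 0.790

Drum 1:
Rachford–Rice: g(ψ₁) = Σ zᵢ(Kᵢ−1)/(1+ψ₁(Kᵢ−1)) = 0.
g(0) = ΣzᵢKᵢ − 1 = 0.179 and g(1) = 1 − Σzᵢ/Kᵢ = -0.447, so a root lies in (0, 1).
Newton iteration, ψ₁⁰ = 0.5:
  ψ₁ = 0.500: g = -0.0373, g' = -0.499 → ψ₁ = 0.425
  ψ₁ = 0.425: g = -0.0014, g' = -0.464 → ψ₁ = 0.422
Converged at ψ₁ = 0.422.
Drum-1 compositions:
  1: x = 0.509, y = 0.834
  2: x = 0.273, y = 0.100
  3: x = 0.218, y = 0.067
Drum-2 feed = drum-1 liquid: z₂ = (0.5087, 0.2734, 0.2178).
Drum 2:
Iterate (Newton) starting at ψ₂ = 0.37:
  ψ₂ = 0.370: g = 0.2382, g' = -0.672 → ψ₂ = 0.725
  ψ₂ = 0.725: g = 0.0341, g' = -0.526 → ψ₂ = 0.789
  ψ₂ = 0.789: g = 0.0000, g' = -0.526 → ψ₂ = 0.790
Converged at ψ₂ = 0.790.
  1: x = 0.224, y = 0.585
  2: x = 0.410, y = 0.237
  3: x = 0.366, y = 0.178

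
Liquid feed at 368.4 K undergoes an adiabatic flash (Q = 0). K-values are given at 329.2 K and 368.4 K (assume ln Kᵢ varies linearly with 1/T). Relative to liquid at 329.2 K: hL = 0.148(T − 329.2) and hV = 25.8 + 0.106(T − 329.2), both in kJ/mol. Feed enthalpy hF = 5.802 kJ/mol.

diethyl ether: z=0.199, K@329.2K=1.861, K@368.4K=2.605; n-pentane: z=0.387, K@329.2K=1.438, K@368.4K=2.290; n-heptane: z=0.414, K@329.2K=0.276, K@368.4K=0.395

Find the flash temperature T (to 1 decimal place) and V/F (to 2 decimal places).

T = 333.8 K, V/F = 0.20

Adiabatic flash: solve Rachford–Rice at each trial T, then check hF = ψ·hV(T) + (1−ψ)·hL(T).
  T = 329.2 K: K = (1.861, 1.438, 0.276), RR gives ψ = 0.093, H_out = 2.407 kJ/mol
  T = 368.4 K: K = (2.605, 2.290, 0.395), RR gives ψ = 0.671, H_out = 22.000 kJ/mol
  T = 348.8 K: K = (2.223, 1.839, 0.334), RR gives ψ = 0.448, H_out = 14.080 kJ/mol
  T = 339.0 K: K = (2.039, 1.632, 0.304), RR gives ψ = 0.298, H_out = 9.028 kJ/mol
  T = 334.1 K: K = (1.949, 1.533, 0.290), RR gives ψ = 0.205, H_out = 5.979 kJ/mol
  T = 331.6 K: K = (1.904, 1.484, 0.283), RR gives ψ = 0.151, H_out = 4.233 kJ/mol
  T = 332.9 K: K = (1.928, 1.510, 0.287), RR gives ψ = 0.180, H_out = 5.160 kJ/mol
Linear interpolation between T = 332.9 (H_out = 5.160) and T = 334.1 (H_out = 5.979) on hF = 5.802 gives T ≈ 333.8 K, at which ψ = 0.20.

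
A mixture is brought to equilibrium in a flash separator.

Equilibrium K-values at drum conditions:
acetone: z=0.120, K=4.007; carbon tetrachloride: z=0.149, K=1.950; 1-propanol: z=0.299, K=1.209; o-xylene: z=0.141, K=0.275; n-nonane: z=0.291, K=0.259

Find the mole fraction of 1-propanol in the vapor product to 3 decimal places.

Let ψ = V/F and solve Σ zᵢ(Kᵢ−1)/(1+ψ(Kᵢ−1)) = 0.
Check two-phase: ΣzᵢKᵢ = 1.247 > 1 and Σzᵢ/Kᵢ = 1.990 > 1, so g(0) = 0.247 > 0 and g(1) = -0.990 < 0.
Newton–Raphson from ψ = 0.34:
  ψ = 0.340: g = -0.0802, g' = -0.770 → ψ = 0.236
  ψ = 0.236: g = 0.0017, g' = -0.816 → ψ = 0.238
Converged at ψ = 0.238.
Compositions from xᵢ = zᵢ/(1+ψ(Kᵢ−1)), yᵢ = Kᵢxᵢ:
  acetone: x = 0.070, y = 0.280
  carbon tetrachloride: x = 0.122, y = 0.237
  1-propanol: x = 0.285, y = 0.344
  o-xylene: x = 0.170, y = 0.047
  n-nonane: x = 0.353, y = 0.092

y_1-propanol = 0.344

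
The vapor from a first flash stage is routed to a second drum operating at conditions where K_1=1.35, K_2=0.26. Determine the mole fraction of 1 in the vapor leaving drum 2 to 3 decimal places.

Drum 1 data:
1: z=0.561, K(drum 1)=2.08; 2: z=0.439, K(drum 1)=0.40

Drum 1:
Rachford–Rice: g(ψ₁) = Σ zᵢ(Kᵢ−1)/(1+ψ₁(Kᵢ−1)) = 0.
Check two-phase: ΣzᵢKᵢ = 1.342 > 1 and Σzᵢ/Kᵢ = 1.367 > 1, so g(0) = 0.342 > 0 and g(1) = -0.367 < 0.
Binary case is linear: z₁(K₁−1)(1+ψ₁(K₂−1)) + z₂(K₂−1)(1+ψ₁(K₁−1)) = 0
⇒ ψ₁ = [z₁(K₁−1)+z₂(K₂−1)] / [−(K₁−1)(K₂−1)] = 0.3425/0.6480 = 0.529
Drum-1 compositions:
  1: x = 0.357, y = 0.743
  2: x = 0.643, y = 0.257
Drum-2 feed = drum-1 vapor: z₂ = (0.7429, 0.2571).
Drum 2:
Let ψ₂ = V/F and solve Σ zᵢ(Kᵢ−1)/(1+ψ₂(Kᵢ−1)) = 0.
Check two-phase: ΣzᵢKᵢ = 1.070 > 1 and Σzᵢ/Kᵢ = 1.539 > 1, so g(0) = 0.070 > 0 and g(1) = -0.539 < 0.
Binary case is linear: z₁(K₁−1)(1+ψ₂(K₂−1)) + z₂(K₂−1)(1+ψ₂(K₁−1)) = 0
⇒ ψ₂ = [z₁(K₁−1)+z₂(K₂−1)] / [−(K₁−1)(K₂−1)] = 0.0697/0.2590 = 0.269
  1: x = 0.679, y = 0.917
  2: x = 0.321, y = 0.083

y_1 (drum 2) = 0.917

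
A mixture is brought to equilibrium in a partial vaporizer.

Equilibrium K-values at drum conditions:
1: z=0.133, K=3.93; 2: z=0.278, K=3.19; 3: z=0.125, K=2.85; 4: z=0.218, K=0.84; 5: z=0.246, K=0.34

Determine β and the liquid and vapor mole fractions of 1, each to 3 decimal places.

Rachford–Rice: g(β) = Σ zᵢ(Kᵢ−1)/(1+β(Kᵢ−1)) = 0.
g(0) = ΣzᵢKᵢ − 1 = 1.033 and g(1) = 1 − Σzᵢ/Kᵢ = -0.148, so a root lies in (0, 1).
Newton–Raphson from β = 0.6:
  β = 0.600: g = 0.2066, g' = -0.796 → β = 0.860
  β = 0.860: g = -0.0045, g' = -0.896 → β = 0.855
Converged at β = 0.855.
Compositions from xᵢ = zᵢ/(1+β(Kᵢ−1)), yᵢ = Kᵢxᵢ:
  1: x = 0.038, y = 0.149
  2: x = 0.097, y = 0.309
  3: x = 0.048, y = 0.138
  4: x = 0.253, y = 0.212
  5: x = 0.564, y = 0.192

β = 0.855, x_1 = 0.038, y_1 = 0.149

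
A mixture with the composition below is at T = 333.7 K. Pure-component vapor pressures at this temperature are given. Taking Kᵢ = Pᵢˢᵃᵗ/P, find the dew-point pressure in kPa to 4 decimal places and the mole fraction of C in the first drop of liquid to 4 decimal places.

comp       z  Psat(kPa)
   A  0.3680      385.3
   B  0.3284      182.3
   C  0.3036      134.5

Pdew = 199.4505 kPa, x_C = 0.4502

At the dew point ψ → 1, so Σzᵢ/Kᵢ = 1 with Kᵢ = Pᵢˢᵃᵗ/P ⇒ 1/P = Σzᵢ/Pᵢˢᵃᵗ.
1/P = 0.3680/385.3 + 0.3284/182.3 + 0.3036/134.5 = 0.0050138 ⇒ P = 199.4505 kPa
xᵢ = zᵢP/Pᵢˢᵃᵗ ⇒ x_C = 0.3036·199.4505/134.5 = 0.4502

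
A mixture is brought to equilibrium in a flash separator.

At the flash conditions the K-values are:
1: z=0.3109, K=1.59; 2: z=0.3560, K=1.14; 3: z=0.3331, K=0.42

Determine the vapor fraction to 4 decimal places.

ψ = 0.1745

Newton–Raphson from ψ = 0.38:
  ψ = 0.3800: g = -0.05066, g' = -0.2629 → ψ = 0.1873
  ψ = 0.1873: g = -0.00300, g' = -0.2354 → ψ = 0.1746
  ψ = 0.1746: g = -0.00001, g' = -0.2343 → ψ = 0.1745
Converged at ψ = 0.1745.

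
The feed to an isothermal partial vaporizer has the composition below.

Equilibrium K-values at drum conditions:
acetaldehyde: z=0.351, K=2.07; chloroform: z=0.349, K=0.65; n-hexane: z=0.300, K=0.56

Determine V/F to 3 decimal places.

V/F = 0.288

Material balance + equilibrium reduce to Σ zᵢ(Kᵢ−1)/(1+V/F(Kᵢ−1)) = 0.
Feasibility: ΣzᵢKᵢ = 1.121, Σzᵢ/Kᵢ = 1.242 — both > 1, two phases present.
Iterate (Newton) starting at V/F = 0.42:
  V/F = 0.420: g = -0.0460, g' = -0.337 → V/F = 0.284
  V/F = 0.284: g = 0.0017, g' = -0.365 → V/F = 0.288
Converged at V/F = 0.288.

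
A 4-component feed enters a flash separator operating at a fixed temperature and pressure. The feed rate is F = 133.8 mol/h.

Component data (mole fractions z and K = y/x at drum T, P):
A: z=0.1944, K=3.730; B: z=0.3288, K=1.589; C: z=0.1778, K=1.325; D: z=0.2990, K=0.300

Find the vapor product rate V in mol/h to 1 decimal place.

V = 86.1 mol/h

Rachford–Rice: g(V/F) = Σ zᵢ(Kᵢ−1)/(1+V/F(Kᵢ−1)) = 0.
Check two-phase: ΣzᵢKᵢ = 1.5729 > 1 and Σzᵢ/Kᵢ = 1.3899 > 1, so g(0) = 0.5729 > 0 and g(1) = -0.3899 < 0.
Newton iteration, V/F⁰ = 0.5:
  V/F = 0.5000: g = 0.10171, g' = -0.6878 → V/F = 0.6479
  V/F = 0.6479: g = -0.00341, g' = -0.7522 → V/F = 0.6434
  V/F = 0.6434: g = -0.00001, g' = -0.7485 → V/F = 0.6433
Converged at V/F = 0.6433.
Then V = V/F·F = 0.6433·133.8 = 86.1 mol/h and L = F − V = 47.7 mol/h.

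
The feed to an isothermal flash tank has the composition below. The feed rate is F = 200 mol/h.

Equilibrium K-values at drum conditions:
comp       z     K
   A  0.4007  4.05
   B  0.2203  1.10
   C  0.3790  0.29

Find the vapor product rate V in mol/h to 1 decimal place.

V = 116.9 mol/h

Iterate (Newton) starting at ψ = 0.5:
  ψ = 0.5000: g = 0.08780, g' = -1.0459 → ψ = 0.5839
  ψ = 0.5839: g = 0.00059, g' = -1.0414 → ψ = 0.5845
Converged at ψ = 0.5845.
Then V = ψ·F = 0.5845·200 = 116.9 mol/h and L = F − V = 83.1 mol/h.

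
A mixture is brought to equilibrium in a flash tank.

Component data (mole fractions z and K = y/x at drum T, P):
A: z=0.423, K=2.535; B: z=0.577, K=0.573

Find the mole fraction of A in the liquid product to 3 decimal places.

Material balance + equilibrium reduce to Σ zᵢ(Kᵢ−1)/(1+ψ(Kᵢ−1)) = 0.
g(0) = ΣzᵢKᵢ − 1 = 0.403 and g(1) = 1 − Σzᵢ/Kᵢ = -0.174, so a root lies in (0, 1).
Iterate (Newton) starting at ψ = 0.5:
  ψ = 0.500: g = 0.0541, g' = -0.489 → ψ = 0.611
  ψ = 0.611: g = 0.0019, g' = -0.458 → ψ = 0.615
Converged at ψ = 0.615.
Compositions from xᵢ = zᵢ/(1+ψ(Kᵢ−1)), yᵢ = Kᵢxᵢ:
  A: x = 0.218, y = 0.552
  B: x = 0.782, y = 0.448

x_A = 0.218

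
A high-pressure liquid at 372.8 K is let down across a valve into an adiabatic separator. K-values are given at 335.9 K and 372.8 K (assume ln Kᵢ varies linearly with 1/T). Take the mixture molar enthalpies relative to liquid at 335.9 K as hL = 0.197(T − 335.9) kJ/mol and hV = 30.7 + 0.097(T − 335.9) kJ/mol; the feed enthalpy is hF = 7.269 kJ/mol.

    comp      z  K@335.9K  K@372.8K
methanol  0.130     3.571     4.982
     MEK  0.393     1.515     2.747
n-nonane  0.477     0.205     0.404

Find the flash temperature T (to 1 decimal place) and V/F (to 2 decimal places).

Adiabatic flash: solve Rachford–Rice at each trial T, then check hF = ψ·hV(T) + (1−ψ)·hL(T).
  T = 335.9 K: K = (3.571, 1.515, 0.205), RR gives ψ = 0.148, H_out = 4.556 kJ/mol
  T = 372.8 K: K = (4.982, 2.747, 0.404), RR gives ψ = 0.652, H_out = 24.878 kJ/mol
  T = 354.4 K: K = (4.257, 2.074, 0.293), RR gives ψ = 0.409, H_out = 15.458 kJ/mol
  T = 345.1 K: K = (3.906, 1.778, 0.246), RR gives ψ = 0.284, H_out = 10.267 kJ/mol
  T = 340.5 K: K = (3.737, 1.643, 0.225), RR gives ψ = 0.218, H_out = 7.486 kJ/mol
  T = 338.2 K: K = (3.654, 1.578, 0.215), RR gives ψ = 0.183, H_out = 6.039 kJ/mol
Linear interpolation between T = 338.2 (H_out = 6.039) and T = 340.5 (H_out = 7.486) on hF = 7.269 gives T ≈ 340.2 K, at which ψ = 0.21.

T = 340.2 K, V/F = 0.21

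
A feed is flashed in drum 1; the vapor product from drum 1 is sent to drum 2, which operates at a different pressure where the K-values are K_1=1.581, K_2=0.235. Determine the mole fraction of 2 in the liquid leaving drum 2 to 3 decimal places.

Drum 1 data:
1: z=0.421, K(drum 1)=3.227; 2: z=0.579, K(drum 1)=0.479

Drum 1:
Rachford–Rice: g(ψ₁) = Σ zᵢ(Kᵢ−1)/(1+ψ₁(Kᵢ−1)) = 0.
Check two-phase: ΣzᵢKᵢ = 1.636 > 1 and Σzᵢ/Kᵢ = 1.339 > 1, so g(0) = 0.636 > 0 and g(1) = -0.339 < 0.
Newton–Raphson from ψ₁ = 0.5:
  ψ₁ = 0.500: g = 0.0357, g' = -0.755 → ψ₁ = 0.547
  ψ₁ = 0.547: g = 0.0006, g' = -0.732 → ψ₁ = 0.548
Converged at ψ₁ = 0.548.
Drum-1 compositions:
  1: x = 0.190, y = 0.612
  2: x = 0.810, y = 0.388
Drum-2 feed = drum-1 vapor: z₂ = (0.6118, 0.3882).
Drum 2:
Newton–Raphson from ψ₂ = 0.5:
  ψ₂ = 0.500: g = -0.2055, g' = -0.720 → ψ₂ = 0.215
  ψ₂ = 0.215: g = -0.0392, g' = -0.488 → ψ₂ = 0.134
  ψ₂ = 0.134: g = -0.0012, g' = -0.460 → ψ₂ = 0.132
Converged at ψ₂ = 0.132.
  1: x = 0.568, y = 0.899
  2: x = 0.432, y = 0.101

x_2 (drum 2) = 0.432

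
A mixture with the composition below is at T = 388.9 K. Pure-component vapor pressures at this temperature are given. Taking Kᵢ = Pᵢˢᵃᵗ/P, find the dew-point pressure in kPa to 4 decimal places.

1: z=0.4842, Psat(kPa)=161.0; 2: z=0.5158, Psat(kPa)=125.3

Pdew = 140.3711 kPa

At the dew point ψ → 1, so Σzᵢ/Kᵢ = 1 with Kᵢ = Pᵢˢᵃᵗ/P ⇒ 1/P = Σzᵢ/Pᵢˢᵃᵗ.
1/P = 0.4842/161.0 + 0.5158/125.3 = 0.0071240 ⇒ P = 140.3711 kPa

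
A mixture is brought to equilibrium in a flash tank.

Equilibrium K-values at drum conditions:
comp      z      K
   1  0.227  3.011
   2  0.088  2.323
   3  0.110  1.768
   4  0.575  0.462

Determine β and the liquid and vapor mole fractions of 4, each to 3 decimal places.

β = 0.399, x_4 = 0.732, y_4 = 0.338

Iterate (Newton) starting at β = 0.65:
  β = 0.650: g = -0.1589, g' = -0.639 → β = 0.401
  β = 0.401: g = -0.0014, g' = -0.655 → β = 0.399
Converged at β = 0.399.
Compositions from xᵢ = zᵢ/(1+β(Kᵢ−1)), yᵢ = Kᵢxᵢ:
  1: x = 0.126, y = 0.379
  2: x = 0.058, y = 0.134
  3: x = 0.084, y = 0.149
  4: x = 0.732, y = 0.338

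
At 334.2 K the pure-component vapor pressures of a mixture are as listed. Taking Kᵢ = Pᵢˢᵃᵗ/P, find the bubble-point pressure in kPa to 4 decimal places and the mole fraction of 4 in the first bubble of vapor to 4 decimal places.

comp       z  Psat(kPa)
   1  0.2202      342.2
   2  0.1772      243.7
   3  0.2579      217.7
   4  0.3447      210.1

Pbub = 247.1024 kPa, y_4 = 0.2931

At the bubble point ψ → 0, so ΣzᵢKᵢ = 1 with Kᵢ = Pᵢˢᵃᵗ/P ⇒ P = ΣzᵢPᵢˢᵃᵗ.
P = 0.2202·342.2 + 0.1772·243.7 + 0.2579·217.7 + 0.3447·210.1 = 247.1024 kPa
yᵢ = zᵢPᵢˢᵃᵗ/P ⇒ y_4 = 0.3447·210.1/247.1024 = 0.2931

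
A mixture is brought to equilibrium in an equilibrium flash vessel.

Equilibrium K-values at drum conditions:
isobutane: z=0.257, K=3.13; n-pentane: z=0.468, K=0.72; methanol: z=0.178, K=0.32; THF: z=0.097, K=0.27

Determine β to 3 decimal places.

β = 0.228

Iterate (Newton) starting at β = 0.48:
  β = 0.480: g = -0.1694, g' = -0.638 → β = 0.214
  β = 0.214: g = 0.0107, g' = -0.776 → β = 0.228
Converged at β = 0.228.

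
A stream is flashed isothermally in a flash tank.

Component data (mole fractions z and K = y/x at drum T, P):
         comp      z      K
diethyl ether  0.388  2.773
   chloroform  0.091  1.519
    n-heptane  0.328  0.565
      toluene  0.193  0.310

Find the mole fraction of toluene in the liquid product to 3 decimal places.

Rachford–Rice: g(V/F) = Σ zᵢ(Kᵢ−1)/(1+V/F(Kᵢ−1)) = 0.
Check two-phase: ΣzᵢKᵢ = 1.459 > 1 and Σzᵢ/Kᵢ = 1.403 > 1, so g(0) = 0.459 > 0 and g(1) = -0.403 < 0.
Iterate (Newton) starting at V/F = 0.5:
  V/F = 0.500: g = 0.0165, g' = -0.674 → V/F = 0.524
  V/F = 0.524: g = 0.0000, g' = -0.672 → V/F = 0.525
Converged at V/F = 0.525.
Compositions from xᵢ = zᵢ/(1+V/F(Kᵢ−1)), yᵢ = Kᵢxᵢ:
  diethyl ether: x = 0.201, y = 0.557
  chloroform: x = 0.072, y = 0.109
  n-heptane: x = 0.425, y = 0.240
  toluene: x = 0.302, y = 0.094

x_toluene = 0.302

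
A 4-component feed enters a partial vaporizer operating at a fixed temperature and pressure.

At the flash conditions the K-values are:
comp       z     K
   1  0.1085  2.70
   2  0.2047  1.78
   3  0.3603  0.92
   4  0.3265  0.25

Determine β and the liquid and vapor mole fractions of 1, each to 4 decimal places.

β = 0.1218, x_1 = 0.0899, y_1 = 0.2427

Material balance + equilibrium reduce to Σ zᵢ(Kᵢ−1)/(1+β(Kᵢ−1)) = 0.
Feasibility: ΣzᵢKᵢ = 1.0704, Σzᵢ/Kᵢ = 1.8528 — both > 1, two phases present.
Newton–Raphson from β = 0.58:
  β = 0.5800: g = -0.26083, g' = -0.7164 → β = 0.2159
  β = 0.2159: g = -0.04995, g' = -0.5229 → β = 0.1204
  β = 0.1204: g = 0.00079, g' = -0.5444 → β = 0.1218
Converged at β = 0.1218.
Compositions from xᵢ = zᵢ/(1+β(Kᵢ−1)), yᵢ = Kᵢxᵢ:
  1: x = 0.0899, y = 0.2427
  2: x = 0.1869, y = 0.3327
  3: x = 0.3638, y = 0.3347
  4: x = 0.3593, y = 0.0898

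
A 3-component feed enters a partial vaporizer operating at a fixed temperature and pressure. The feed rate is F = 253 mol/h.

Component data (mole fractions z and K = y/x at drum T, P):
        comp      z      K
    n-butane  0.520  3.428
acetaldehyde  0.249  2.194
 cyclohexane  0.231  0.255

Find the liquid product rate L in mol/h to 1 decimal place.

Let ψ = V/F and solve Σ zᵢ(Kᵢ−1)/(1+ψ(Kᵢ−1)) = 0.
Check two-phase: ΣzᵢKᵢ = 2.388 > 1 and Σzᵢ/Kᵢ = 1.171 > 1, so g(0) = 1.388 > 0 and g(1) = -0.171 < 0.
Iterate (Newton) starting at ψ = 0.5:
  ψ = 0.500: g = 0.4822, g' = -1.090 → ψ = 0.942
  ψ = 0.942: g = -0.0536, g' = -1.806 → ψ = 0.913
  ψ = 0.913: g = -0.0027, g' = -1.629 → ψ = 0.911
Converged at ψ = 0.911.
Then V = ψ·F = 0.9109·253 = 230.5 mol/h and L = F − V = 22.5 mol/h.

L = 22.5 mol/h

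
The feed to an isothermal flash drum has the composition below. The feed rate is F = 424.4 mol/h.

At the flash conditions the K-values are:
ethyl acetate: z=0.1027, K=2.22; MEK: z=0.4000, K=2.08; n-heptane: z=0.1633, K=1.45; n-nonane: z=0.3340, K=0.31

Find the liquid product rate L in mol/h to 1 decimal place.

L = 170.3 mol/h

Rachford–Rice: g(β) = Σ zᵢ(Kᵢ−1)/(1+β(Kᵢ−1)) = 0.
Check two-phase: ΣzᵢKᵢ = 1.4003 > 1 and Σzᵢ/Kᵢ = 1.4286 > 1, so g(0) = 0.4003 > 0 and g(1) = -0.4286 < 0.
Iterate (Newton) starting at β = 0.5:
  β = 0.5000: g = 0.06648, g' = -0.6484 → β = 0.6025
  β = 0.6025: g = -0.00273, g' = -0.7083 → β = 0.5987
Converged at β = 0.5987.
Then V = β·F = 0.5987·424.4 = 254.1 mol/h and L = F − V = 170.3 mol/h.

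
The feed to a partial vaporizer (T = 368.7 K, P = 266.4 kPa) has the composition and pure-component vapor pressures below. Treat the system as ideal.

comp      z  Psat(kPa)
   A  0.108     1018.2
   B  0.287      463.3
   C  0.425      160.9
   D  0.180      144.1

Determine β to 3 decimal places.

β = 0.413

Raoult's law: Kᵢ = Pᵢˢᵃᵗ/P = Pᵢˢᵃᵗ/266.4.
  K_A = 1018.2/266.4 = 3.82207, K_B = 463.3/266.4 = 1.73911, K_C = 160.9/266.4 = 0.60398, K_D = 144.1/266.4 = 0.54092
Material balance + equilibrium reduce to Σ zᵢ(Kᵢ−1)/(1+β(Kᵢ−1)) = 0.
Check two-phase: ΣzᵢKᵢ = 1.266 > 1 and Σzᵢ/Kᵢ = 1.230 > 1, so g(0) = 0.266 > 0 and g(1) = -0.230 < 0.
Newton iteration, β⁰ = 0.5:
  β = 0.500: g = -0.0358, g' = -0.399 → β = 0.410
  β = 0.410: g = 0.0013, g' = -0.430 → β = 0.413
Converged at β = 0.413.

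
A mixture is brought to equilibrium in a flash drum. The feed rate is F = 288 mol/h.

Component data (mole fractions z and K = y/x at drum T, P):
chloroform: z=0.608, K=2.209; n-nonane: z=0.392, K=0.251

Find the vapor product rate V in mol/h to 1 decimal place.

V = 140.4 mol/h

Material balance + equilibrium reduce to Σ zᵢ(Kᵢ−1)/(1+β(Kᵢ−1)) = 0.
g(0) = ΣzᵢKᵢ − 1 = 0.441 and g(1) = 1 − Σzᵢ/Kᵢ = -0.837, so a root lies in (0, 1).
Binary case is linear: z₁(K₁−1)(1+β(K₂−1)) + z₂(K₂−1)(1+β(K₁−1)) = 0
⇒ β = [z₁(K₁−1)+z₂(K₂−1)] / [−(K₁−1)(K₂−1)] = 0.4415/0.9055 = 0.488
Then V = β·F = 0.4875·288 = 140.4 mol/h and L = F − V = 147.6 mol/h.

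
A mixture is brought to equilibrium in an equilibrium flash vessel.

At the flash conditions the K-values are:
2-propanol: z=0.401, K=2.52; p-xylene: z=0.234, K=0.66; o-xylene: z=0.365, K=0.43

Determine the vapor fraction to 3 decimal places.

Let ψ = V/F and solve Σ zᵢ(Kᵢ−1)/(1+ψ(Kᵢ−1)) = 0.
Feasibility: ΣzᵢKᵢ = 1.322, Σzᵢ/Kᵢ = 1.363 — both > 1, two phases present.
Iterate (Newton) starting at ψ = 0.5:
  ψ = 0.500: g = -0.0405, g' = -0.570 → ψ = 0.429
  ψ = 0.429: g = 0.0004, g' = -0.584 → ψ = 0.430
Converged at ψ = 0.430.

ψ = 0.430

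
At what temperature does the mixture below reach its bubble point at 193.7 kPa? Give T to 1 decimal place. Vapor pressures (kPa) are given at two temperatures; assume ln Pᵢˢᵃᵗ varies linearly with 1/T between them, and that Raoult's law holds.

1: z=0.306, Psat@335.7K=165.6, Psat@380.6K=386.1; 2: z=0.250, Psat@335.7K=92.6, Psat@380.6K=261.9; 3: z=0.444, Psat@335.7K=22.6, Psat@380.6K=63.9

T = 375.7 K

Bubble-point temperature: ΣzᵢPᵢˢᵃᵗ(T) = P. Interpolate ln Pᵢˢᵃᵗ = aᵢ + bᵢ/T.
  T = 335.7 K: ΣzᵢPᵢˢᵃᵗ = 83.86 kPa
  T = 380.6 K: ΣzᵢPᵢˢᵃᵗ = 211.99 kPa
  T = 358.1 K: ΣzᵢPᵢˢᵃᵗ = 136.97 kPa
  T = 369.4 K: ΣzᵢPᵢˢᵃᵗ = 171.66 kPa
  T = 375.0 K: ΣzᵢPᵢˢᵃᵗ = 191.05 kPa
  T = 377.8 K: ΣzᵢPᵢˢᵃᵗ = 201.33 kPa
Interpolating between 375.0 K and 377.8 K gives T ≈ 375.7 K.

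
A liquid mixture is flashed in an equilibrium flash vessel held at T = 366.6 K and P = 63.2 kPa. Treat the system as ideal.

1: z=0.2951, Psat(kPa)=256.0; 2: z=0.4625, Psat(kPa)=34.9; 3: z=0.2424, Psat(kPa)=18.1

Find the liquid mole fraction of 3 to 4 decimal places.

x_3 = 0.3113

Raoult's law: Kᵢ = Pᵢˢᵃᵗ/P = Pᵢˢᵃᵗ/63.2.
  K_1 = 256.0/63.2 = 4.050633, K_2 = 34.9/63.2 = 0.552215, K_3 = 18.1/63.2 = 0.286392
Let ψ = V/F and solve Σ zᵢ(Kᵢ−1)/(1+ψ(Kᵢ−1)) = 0.
Check two-phase: ΣzᵢKᵢ = 1.5202 > 1 and Σzᵢ/Kᵢ = 1.7568 > 1, so g(0) = 0.5202 > 0 and g(1) = -0.7568 < 0.
Iterate (Newton) starting at ψ = 0.48:
  ψ = 0.4800: g = -0.16159, g' = -0.8883 → ψ = 0.2981
  ψ = 0.2981: g = 0.01277, g' = -1.0760 → ψ = 0.3100
  ψ = 0.3100: g = 0.00013, g' = -1.0541 → ψ = 0.3101
Converged at ψ = 0.3101.
Compositions from xᵢ = zᵢ/(1+ψ(Kᵢ−1)), yᵢ = Kᵢxᵢ:
  1: x = 0.1516, y = 0.6143
  2: x = 0.5371, y = 0.2966
  3: x = 0.3113, y = 0.0891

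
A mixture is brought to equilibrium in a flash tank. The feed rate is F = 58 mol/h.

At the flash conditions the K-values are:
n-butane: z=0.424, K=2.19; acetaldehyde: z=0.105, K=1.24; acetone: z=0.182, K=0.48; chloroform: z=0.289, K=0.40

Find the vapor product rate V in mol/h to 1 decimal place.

V = 25.1 mol/h

Let ψ = V/F and solve Σ zᵢ(Kᵢ−1)/(1+ψ(Kᵢ−1)) = 0.
g(0) = ΣzᵢKᵢ − 1 = 0.262 and g(1) = 1 − Σzᵢ/Kᵢ = -0.380, so a root lies in (0, 1).
Iterate (Newton) starting at ψ = 0.49:
  ψ = 0.490: g = -0.0313, g' = -0.542 → ψ = 0.432
Converged at ψ = 0.432.
Then V = ψ·F = 0.4319·58 = 25.1 mol/h and L = F − V = 32.9 mol/h.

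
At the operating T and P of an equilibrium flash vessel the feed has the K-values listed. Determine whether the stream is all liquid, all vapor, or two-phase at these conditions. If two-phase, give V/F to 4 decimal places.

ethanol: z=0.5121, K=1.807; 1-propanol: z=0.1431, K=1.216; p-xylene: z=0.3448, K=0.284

ΣzᵢKᵢ = 1.1973; Σzᵢ/Kᵢ = 1.6152.
Both exceed 1, so a two-phase solution exists.
Let ψ = V/F and solve Σ zᵢ(Kᵢ−1)/(1+ψ(Kᵢ−1)) = 0.
Newton iteration, ψ⁰ = 0.42:
  ψ = 0.4200: g = -0.01605, g' = -0.5531 → ψ = 0.3910
  ψ = 0.3910: g = -0.00021, g' = -0.5393 → ψ = 0.3906
Converged at ψ = 0.3906.

two-phase, V/F = 0.3906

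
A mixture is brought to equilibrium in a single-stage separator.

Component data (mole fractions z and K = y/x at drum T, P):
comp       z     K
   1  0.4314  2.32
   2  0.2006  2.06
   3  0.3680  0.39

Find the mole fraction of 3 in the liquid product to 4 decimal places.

Newton–Raphson from ψ = 0.56:
  ψ = 0.5600: g = 0.11990, g' = -0.6531 → ψ = 0.7436
  ψ = 0.7436: g = -0.00453, g' = -0.7206 → ψ = 0.7373
Converged at ψ = 0.7373.
Compositions from xᵢ = zᵢ/(1+ψ(Kᵢ−1)), yᵢ = Kᵢxᵢ:
  1: x = 0.2186, y = 0.5072
  2: x = 0.1126, y = 0.2320
  3: x = 0.6688, y = 0.2608

x_3 = 0.6688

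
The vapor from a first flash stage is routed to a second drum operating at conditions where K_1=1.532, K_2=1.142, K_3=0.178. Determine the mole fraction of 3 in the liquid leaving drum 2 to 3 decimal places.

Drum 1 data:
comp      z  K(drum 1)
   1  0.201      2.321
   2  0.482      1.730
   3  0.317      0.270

x_3 (drum 2) = 0.234

Drum 1:
Rachford–Rice: g(ψ₁) = Σ zᵢ(Kᵢ−1)/(1+ψ₁(Kᵢ−1)) = 0.
g(0) = ΣzᵢKᵢ − 1 = 0.386 and g(1) = 1 − Σzᵢ/Kᵢ = -0.539, so a root lies in (0, 1).
Iterate (Newton) starting at ψ₁ = 0.57:
  ψ₁ = 0.570: g = 0.0036, g' = -0.738 → ψ₁ = 0.575
Converged at ψ₁ = 0.575.
Drum-1 compositions:
  1: x = 0.114, y = 0.265
  2: x = 0.340, y = 0.587
  3: x = 0.546, y = 0.147
Drum-2 feed = drum-1 vapor: z₂ = (0.2652, 0.5874, 0.1475).
Drum 2:
Let ψ₂ = V/F and solve Σ zᵢ(Kᵢ−1)/(1+ψ₂(Kᵢ−1)) = 0.
g(0) = ΣzᵢKᵢ − 1 = 0.103 and g(1) = 1 − Σzᵢ/Kᵢ = -0.516, so a root lies in (0, 1).
Newton iteration, ψ₂⁰ = 0.42:
  ψ₂ = 0.420: g = 0.0089, g' = -0.293 → ψ₂ = 0.450
  ψ₂ = 0.450: g = -0.0003, g' = -0.310 → ψ₂ = 0.449
Converged at ψ₂ = 0.449.
  1: x = 0.214, y = 0.328
  2: x = 0.552, y = 0.631
  3: x = 0.234, y = 0.042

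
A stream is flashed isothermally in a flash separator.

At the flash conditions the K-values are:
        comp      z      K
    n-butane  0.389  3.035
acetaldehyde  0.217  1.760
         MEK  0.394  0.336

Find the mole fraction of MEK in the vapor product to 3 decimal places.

Material balance + equilibrium reduce to Σ zᵢ(Kᵢ−1)/(1+β(Kᵢ−1)) = 0.
Check two-phase: ΣzᵢKᵢ = 1.695 > 1 and Σzᵢ/Kᵢ = 1.424 > 1, so g(0) = 0.695 > 0 and g(1) = -0.424 < 0.
Newton iteration, β⁰ = 0.67:
  β = 0.670: g = -0.0271, g' = -0.907 → β = 0.640
Converged at β = 0.640.
Compositions from xᵢ = zᵢ/(1+β(Kᵢ−1)), yᵢ = Kᵢxᵢ:
  n-butane: x = 0.169, y = 0.513
  acetaldehyde: x = 0.146, y = 0.257
  MEK: x = 0.685, y = 0.230

y_MEK = 0.230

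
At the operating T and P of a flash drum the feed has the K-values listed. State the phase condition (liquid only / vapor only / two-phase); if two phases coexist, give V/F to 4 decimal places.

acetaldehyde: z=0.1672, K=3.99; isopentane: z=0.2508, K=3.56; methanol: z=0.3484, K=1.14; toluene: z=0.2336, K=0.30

ΣzᵢKᵢ = 2.0272; Σzᵢ/Kᵢ = 1.1966.
Both exceed 1, so a two-phase solution exists.
Newton iteration, ψ⁰ = 0.5:
  ψ = 0.5000: g = 0.27599, g' = -0.8332 → ψ = 0.8312
  ψ = 0.8312: g = 0.00131, g' = -0.9512 → ψ = 0.8326
Converged at ψ = 0.8326.

two-phase, V/F = 0.8326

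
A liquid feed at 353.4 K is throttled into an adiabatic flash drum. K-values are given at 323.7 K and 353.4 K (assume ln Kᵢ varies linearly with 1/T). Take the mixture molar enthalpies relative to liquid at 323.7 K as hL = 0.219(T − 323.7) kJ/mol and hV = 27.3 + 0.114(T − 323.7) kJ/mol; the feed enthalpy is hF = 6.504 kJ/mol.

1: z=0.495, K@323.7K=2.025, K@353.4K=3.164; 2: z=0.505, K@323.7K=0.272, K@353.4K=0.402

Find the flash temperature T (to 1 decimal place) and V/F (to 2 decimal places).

Adiabatic flash: solve Rachford–Rice at each trial T, then check hF = ψ·hV(T) + (1−ψ)·hL(T).
  T = 323.7 K: K = (2.025, 0.272), RR gives ψ = 0.187, H_out = 5.112 kJ/mol
  T = 353.4 K: K = (3.164, 0.402), RR gives ψ = 0.594, H_out = 20.878 kJ/mol
  T = 338.5 K: K = (2.554, 0.333), RR gives ψ = 0.418, H_out = 13.991 kJ/mol
  T = 331.1 K: K = (2.280, 0.302), RR gives ψ = 0.314, H_out = 9.961 kJ/mol
  T = 327.4 K: K = (2.150, 0.287), RR gives ψ = 0.255, H_out = 7.670 kJ/mol
  T = 325.5 K: K = (2.085, 0.279), RR gives ψ = 0.221, H_out = 6.395 kJ/mol
Linear interpolation between T = 325.5 (H_out = 6.395) and T = 327.4 (H_out = 7.670) on hF = 6.504 gives T ≈ 325.7 K, at which ψ = 0.22.

T = 325.7 K, V/F = 0.22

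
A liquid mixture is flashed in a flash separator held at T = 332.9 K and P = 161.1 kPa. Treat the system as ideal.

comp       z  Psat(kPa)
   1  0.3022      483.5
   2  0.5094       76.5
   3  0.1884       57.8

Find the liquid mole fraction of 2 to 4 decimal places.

x_2 = 0.5671

Raoult's law: Kᵢ = Pᵢˢᵃᵗ/P = Pᵢˢᵃᵗ/161.1.
  K_1 = 483.5/161.1 = 3.001241, K_2 = 76.5/161.1 = 0.474860, K_3 = 57.8/161.1 = 0.358783
Newton iteration, ψ⁰ = 0.5:
  ψ = 0.5000: g = -0.23827, g' = -0.7285 → ψ = 0.1729
  ψ = 0.1729: g = 0.01918, g' = -0.9359 → ψ = 0.1934
  ψ = 0.1934: g = 0.00033, g' = -0.9040 → ψ = 0.1938
Converged at ψ = 0.1938.
Compositions from xᵢ = zᵢ/(1+ψ(Kᵢ−1)), yᵢ = Kᵢxᵢ:
  1: x = 0.2177, y = 0.6535
  2: x = 0.5671, y = 0.2693
  3: x = 0.2151, y = 0.0772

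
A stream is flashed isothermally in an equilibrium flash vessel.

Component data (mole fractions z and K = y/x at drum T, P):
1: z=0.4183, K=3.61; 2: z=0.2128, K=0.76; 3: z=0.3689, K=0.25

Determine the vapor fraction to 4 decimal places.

ψ = 0.4750

Let ψ = V/F and solve Σ zᵢ(Kᵢ−1)/(1+ψ(Kᵢ−1)) = 0.
g(0) = ΣzᵢKᵢ − 1 = 0.7640 and g(1) = 1 − Σzᵢ/Kᵢ = -0.8715, so a root lies in (0, 1).
Iterate (Newton) starting at ψ = 0.53:
  ψ = 0.5300: g = -0.05964, g' = -1.0894 → ψ = 0.4753
  ψ = 0.4753: g = -0.00026, g' = -1.0843 → ψ = 0.4750
Converged at ψ = 0.4750.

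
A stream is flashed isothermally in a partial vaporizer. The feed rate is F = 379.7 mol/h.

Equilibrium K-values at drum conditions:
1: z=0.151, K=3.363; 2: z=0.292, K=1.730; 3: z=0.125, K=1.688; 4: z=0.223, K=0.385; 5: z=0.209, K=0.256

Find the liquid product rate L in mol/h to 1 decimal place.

L = 221.3 mol/h

Iterate (Newton) starting at ψ = 0.5:
  ψ = 0.500: g = -0.0619, g' = -0.763 → ψ = 0.419
  ψ = 0.419: g = -0.0012, g' = -0.737 → ψ = 0.417
Converged at ψ = 0.417.
Then V = ψ·F = 0.4171·379.7 = 158.4 mol/h and L = F − V = 221.3 mol/h.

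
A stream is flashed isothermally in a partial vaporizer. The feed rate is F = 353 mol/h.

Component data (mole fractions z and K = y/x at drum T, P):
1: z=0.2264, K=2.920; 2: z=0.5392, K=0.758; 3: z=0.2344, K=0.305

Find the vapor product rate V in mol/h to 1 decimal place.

Let ψ = V/F and solve Σ zᵢ(Kᵢ−1)/(1+ψ(Kᵢ−1)) = 0.
Feasibility: ΣzᵢKᵢ = 1.1413, Σzᵢ/Kᵢ = 1.5574 — both > 1, two phases present.
Iterate (Newton) starting at ψ = 0.5:
  ψ = 0.5000: g = -0.17634, g' = -0.5241 → ψ = 0.1635
  ψ = 0.1635: g = 0.01117, g' = -0.6618 → ψ = 0.1804
  ψ = 0.1804: g = 0.00016, g' = -0.6430 → ψ = 0.1806
Converged at ψ = 0.1806.
Then V = ψ·F = 0.1806·353 = 63.8 mol/h and L = F − V = 289.2 mol/h.

V = 63.8 mol/h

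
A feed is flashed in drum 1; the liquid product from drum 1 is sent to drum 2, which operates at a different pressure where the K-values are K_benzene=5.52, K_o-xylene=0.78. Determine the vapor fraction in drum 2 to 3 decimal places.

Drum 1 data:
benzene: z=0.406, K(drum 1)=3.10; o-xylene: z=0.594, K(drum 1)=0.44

Drum 1:
Material balance + equilibrium reduce to Σ zᵢ(Kᵢ−1)/(1+ψ₁(Kᵢ−1)) = 0.
Check two-phase: ΣzᵢKᵢ = 1.520 > 1 and Σzᵢ/Kᵢ = 1.481 > 1, so g(0) = 0.520 > 0 and g(1) = -0.481 < 0.
Iterate (Newton) starting at ψ₁ = 0.5:
  ψ₁ = 0.500: g = -0.0461, g' = -0.785 → ψ₁ = 0.441
  ψ₁ = 0.441: g = 0.0007, g' = -0.811 → ψ₁ = 0.442
Converged at ψ₁ = 0.442.
Drum-1 compositions:
  benzene: x = 0.211, y = 0.653
  o-xylene: x = 0.789, y = 0.347
Drum-2 feed = drum-1 liquid: z₂ = (0.2105, 0.7895).
Drum 2:
Let ψ₂ = V/F and solve Σ zᵢ(Kᵢ−1)/(1+ψ₂(Kᵢ−1)) = 0.
Feasibility: ΣzᵢKᵢ = 1.778, Σzᵢ/Kᵢ = 1.050 — both > 1, two phases present.
Binary case is linear: z₁(K₁−1)(1+ψ₂(K₂−1)) + z₂(K₂−1)(1+ψ₂(K₁−1)) = 0
⇒ ψ₂ = [z₁(K₁−1)+z₂(K₂−1)] / [−(K₁−1)(K₂−1)] = 0.7779/0.9944 = 0.782
  benzene: x = 0.046, y = 0.256
  o-xylene: x = 0.954, y = 0.744

V/F (drum 2) = 0.782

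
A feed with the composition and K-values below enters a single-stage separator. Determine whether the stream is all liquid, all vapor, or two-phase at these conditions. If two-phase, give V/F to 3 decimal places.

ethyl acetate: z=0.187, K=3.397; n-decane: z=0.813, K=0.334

all liquid

ΣzᵢKᵢ = 0.907; Σzᵢ/Kᵢ = 2.489.
Since ΣzᵢKᵢ < 1 the mixture is below its bubble point — single liquid phase.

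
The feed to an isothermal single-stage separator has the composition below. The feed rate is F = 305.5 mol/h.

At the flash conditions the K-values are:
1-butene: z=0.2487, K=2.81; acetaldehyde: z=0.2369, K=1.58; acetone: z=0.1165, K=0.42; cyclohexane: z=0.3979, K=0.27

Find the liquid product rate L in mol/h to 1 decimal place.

L = 230.8 mol/h

Rachford–Rice: g(V/F) = Σ zᵢ(Kᵢ−1)/(1+V/F(Kᵢ−1)) = 0.
Feasibility: ΣzᵢKᵢ = 1.2295, Σzᵢ/Kᵢ = 1.9895 — both > 1, two phases present.
Newton–Raphson from V/F = 0.63:
  V/F = 0.6300: g = -0.33333, g' = -1.0448 → V/F = 0.3110
  V/F = 0.3110: g = -0.05377, g' = -0.8040 → V/F = 0.2441
  V/F = 0.2441: g = 0.00042, g' = -0.8202 → V/F = 0.2446
Converged at V/F = 0.2446.
Then V = V/F·F = 0.2446·305.5 = 74.7 mol/h and L = F − V = 230.8 mol/h.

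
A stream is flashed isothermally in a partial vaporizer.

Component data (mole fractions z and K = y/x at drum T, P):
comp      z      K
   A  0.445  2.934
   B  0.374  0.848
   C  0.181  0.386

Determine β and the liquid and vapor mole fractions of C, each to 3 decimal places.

Let β = V/F and solve Σ zᵢ(Kᵢ−1)/(1+β(Kᵢ−1)) = 0.
g(0) = ΣzᵢKᵢ − 1 = 0.693 and g(1) = 1 − Σzᵢ/Kᵢ = -0.062, so a root lies in (0, 1).
Iterate (Newton) starting at β = 0.5:
  β = 0.500: g = 0.2156, g' = -0.582 → β = 0.870
  β = 0.870: g = 0.0166, g' = -0.557 → β = 0.900
Converged at β = 0.900.
Compositions from xᵢ = zᵢ/(1+β(Kᵢ−1)), yᵢ = Kᵢxᵢ:
  A: x = 0.162, y = 0.477
  B: x = 0.433, y = 0.367
  C: x = 0.404, y = 0.156

β = 0.900, x_C = 0.404, y_C = 0.156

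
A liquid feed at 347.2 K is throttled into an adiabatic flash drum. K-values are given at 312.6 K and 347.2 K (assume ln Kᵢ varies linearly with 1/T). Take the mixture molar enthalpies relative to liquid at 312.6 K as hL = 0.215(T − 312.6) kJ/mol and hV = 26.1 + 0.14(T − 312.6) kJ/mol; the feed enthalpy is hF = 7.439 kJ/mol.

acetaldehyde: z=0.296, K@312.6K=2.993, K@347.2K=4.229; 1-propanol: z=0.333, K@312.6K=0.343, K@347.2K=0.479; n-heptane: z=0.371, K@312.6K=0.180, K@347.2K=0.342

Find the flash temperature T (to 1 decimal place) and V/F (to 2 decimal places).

T = 328.8 K, V/F = 0.16

Adiabatic flash: solve Rachford–Rice at each trial T, then check hF = ψ·hV(T) + (1−ψ)·hL(T).
  T = 312.6 K: K = (2.993, 0.343, 0.180), RR gives ψ = 0.045, H_out = 1.175 kJ/mol
  T = 347.2 K: K = (4.229, 0.479, 0.342), RR gives ψ = 0.280, H_out = 14.012 kJ/mol
  T = 329.9 K: K = (3.590, 0.409, 0.252), RR gives ψ = 0.167, H_out = 7.858 kJ/mol
  T = 321.2 K: K = (3.284, 0.375, 0.214), RR gives ψ = 0.108, H_out = 4.608 kJ/mol
  T = 325.5 K: K = (3.434, 0.392, 0.232), RR gives ψ = 0.138, H_out = 6.236 kJ/mol
  T = 327.7 K: K = (3.512, 0.400, 0.242), RR gives ψ = 0.152, H_out = 7.052 kJ/mol
Linear interpolation between T = 327.7 (H_out = 7.052) and T = 329.9 (H_out = 7.858) on hF = 7.439 gives T ≈ 328.8 K, at which ψ = 0.16.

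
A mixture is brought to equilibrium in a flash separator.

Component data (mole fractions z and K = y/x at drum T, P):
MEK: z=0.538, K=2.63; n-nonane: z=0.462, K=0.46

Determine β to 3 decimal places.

β = 0.713

Material balance + equilibrium reduce to Σ zᵢ(Kᵢ−1)/(1+β(Kᵢ−1)) = 0.
Check two-phase: ΣzᵢKᵢ = 1.627 > 1 and Σzᵢ/Kᵢ = 1.209 > 1, so g(0) = 0.627 > 0 and g(1) = -0.209 < 0.
Binary case is linear: z₁(K₁−1)(1+β(K₂−1)) + z₂(K₂−1)(1+β(K₁−1)) = 0
⇒ β = [z₁(K₁−1)+z₂(K₂−1)] / [−(K₁−1)(K₂−1)] = 0.6275/0.8802 = 0.713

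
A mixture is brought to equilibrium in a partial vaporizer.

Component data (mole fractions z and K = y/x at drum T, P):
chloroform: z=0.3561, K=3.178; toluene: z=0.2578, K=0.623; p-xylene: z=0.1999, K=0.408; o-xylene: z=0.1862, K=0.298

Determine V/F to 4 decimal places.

Rachford–Rice: g(V/F) = Σ zᵢ(Kᵢ−1)/(1+V/F(Kᵢ−1)) = 0.
g(0) = ΣzᵢKᵢ − 1 = 0.4293 and g(1) = 1 − Σzᵢ/Kᵢ = -0.6406, so a root lies in (0, 1).
Newton–Raphson from V/F = 0.65:
  V/F = 0.6500: g = -0.24045, g' = -0.8493 → V/F = 0.3669
  V/F = 0.3669: g = -0.00891, g' = -0.8521 → V/F = 0.3564
  V/F = 0.3564: g = 0.00004, g' = -0.8600 → V/F = 0.3565
Converged at V/F = 0.3565.

V/F = 0.3565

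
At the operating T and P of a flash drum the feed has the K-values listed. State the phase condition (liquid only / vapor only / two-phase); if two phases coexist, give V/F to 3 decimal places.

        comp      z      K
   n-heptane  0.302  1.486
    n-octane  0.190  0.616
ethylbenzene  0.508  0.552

ΣzᵢKᵢ = 0.846; Σzᵢ/Kᵢ = 1.432.
Since ΣzᵢKᵢ < 1 the mixture is below its bubble point — single liquid phase.

liquid only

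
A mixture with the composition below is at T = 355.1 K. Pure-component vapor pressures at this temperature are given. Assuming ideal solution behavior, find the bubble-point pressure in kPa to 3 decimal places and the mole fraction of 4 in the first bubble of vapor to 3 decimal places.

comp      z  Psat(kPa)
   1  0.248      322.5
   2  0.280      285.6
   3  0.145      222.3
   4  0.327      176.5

At the bubble point ψ → 0, so ΣzᵢKᵢ = 1 with Kᵢ = Pᵢˢᵃᵗ/P ⇒ P = ΣzᵢPᵢˢᵃᵗ.
P = 0.248·322.5 + 0.280·285.6 + 0.145·222.3 + 0.327·176.5 = 249.897 kPa
yᵢ = zᵢPᵢˢᵃᵗ/P ⇒ y_4 = 0.327·176.5/249.897 = 0.231

Pbub = 249.897 kPa, y_4 = 0.231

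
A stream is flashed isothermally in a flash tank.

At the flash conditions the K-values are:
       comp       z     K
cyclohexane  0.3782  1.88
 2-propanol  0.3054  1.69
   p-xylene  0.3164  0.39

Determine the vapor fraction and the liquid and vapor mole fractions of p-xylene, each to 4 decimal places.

ψ = 0.7207, x_p-xylene = 0.5646, y_p-xylene = 0.2202

Rachford–Rice: g(ψ) = Σ zᵢ(Kᵢ−1)/(1+ψ(Kᵢ−1)) = 0.
Check two-phase: ΣzᵢKᵢ = 1.3505 > 1 and Σzᵢ/Kᵢ = 1.1932 > 1, so g(0) = 0.3505 > 0 and g(1) = -0.1932 < 0.
Newton iteration, ψ⁰ = 0.52:
  ψ = 0.5200: g = 0.10075, g' = -0.4691 → ψ = 0.7348
  ψ = 0.7348: g = -0.00781, g' = -0.5587 → ψ = 0.7208
  ψ = 0.7208: g = -0.00007, g' = -0.5495 → ψ = 0.7207
Converged at ψ = 0.7207.
Compositions from xᵢ = zᵢ/(1+ψ(Kᵢ−1)), yᵢ = Kᵢxᵢ:
  cyclohexane: x = 0.2314, y = 0.4351
  2-propanol: x = 0.2040, y = 0.3447
  p-xylene: x = 0.5646, y = 0.2202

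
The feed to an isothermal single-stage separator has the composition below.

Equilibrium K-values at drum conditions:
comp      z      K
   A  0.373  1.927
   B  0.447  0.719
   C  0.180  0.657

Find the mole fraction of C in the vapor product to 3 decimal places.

Let β = V/F and solve Σ zᵢ(Kᵢ−1)/(1+β(Kᵢ−1)) = 0.
g(0) = ΣzᵢKᵢ − 1 = 0.158 and g(1) = 1 − Σzᵢ/Kᵢ = -0.089, so a root lies in (0, 1).
Newton–Raphson from β = 0.5:
  β = 0.500: g = 0.0156, g' = -0.228 → β = 0.568
  β = 0.568: g = 0.0003, g' = -0.220 → β = 0.570
Converged at β = 0.570.
Compositions from xᵢ = zᵢ/(1+β(Kᵢ−1)), yᵢ = Kᵢxᵢ:
  A: x = 0.244, y = 0.470
  B: x = 0.532, y = 0.383
  C: x = 0.224, y = 0.147

y_C = 0.147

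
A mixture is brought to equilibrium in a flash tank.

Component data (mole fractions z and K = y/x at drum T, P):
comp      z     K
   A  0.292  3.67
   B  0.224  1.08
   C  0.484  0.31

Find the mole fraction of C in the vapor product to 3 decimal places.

y_C = 0.194

Material balance + equilibrium reduce to Σ zᵢ(Kᵢ−1)/(1+V/F(Kᵢ−1)) = 0.
Check two-phase: ΣzᵢKᵢ = 1.464 > 1 and Σzᵢ/Kᵢ = 1.848 > 1, so g(0) = 0.464 > 0 and g(1) = -0.848 < 0.
Newton–Raphson from V/F = 0.44:
  V/F = 0.440: g = -0.1038, g' = -0.917 → V/F = 0.327
  V/F = 0.327: g = 0.0026, g' = -0.979 → V/F = 0.329
Converged at V/F = 0.329.
Compositions from xᵢ = zᵢ/(1+V/F(Kᵢ−1)), yᵢ = Kᵢxᵢ:
  A: x = 0.155, y = 0.570
  B: x = 0.218, y = 0.236
  C: x = 0.626, y = 0.194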